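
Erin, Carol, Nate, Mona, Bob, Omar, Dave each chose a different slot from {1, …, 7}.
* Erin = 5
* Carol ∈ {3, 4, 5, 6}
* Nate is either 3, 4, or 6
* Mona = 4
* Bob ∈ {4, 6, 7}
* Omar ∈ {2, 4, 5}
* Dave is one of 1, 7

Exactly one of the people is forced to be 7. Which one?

Erin must be 5 (only option left). So Carol, Omar can't be 5.
Mona has just one choice, so Mona = 4. So Carol, Nate, Bob, Omar can't be 4.
That leaves Omar = 2.
The 4 still-open variables together cover exactly {1, 3, 6, 7} — 4 values for 4 variables — and 1 appears only in Dave's list, so Dave = 1.
Among the 3 still-open variables, 7 fits only Bob (and all 3 values in {3, 6, 7} must be used), so Bob = 7.

Bob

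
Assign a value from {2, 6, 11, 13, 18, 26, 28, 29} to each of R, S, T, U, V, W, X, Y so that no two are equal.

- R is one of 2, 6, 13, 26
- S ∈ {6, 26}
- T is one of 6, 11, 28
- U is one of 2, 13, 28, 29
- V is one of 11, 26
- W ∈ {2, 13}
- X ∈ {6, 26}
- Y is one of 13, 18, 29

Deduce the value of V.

11

The 8 variables together cover exactly {2, 6, 11, 13, 18, 26, 28, 29} — 8 values for 8 variables — and 18 appears only in Y's list, so Y = 18.
The 7 still-open variables together cover exactly {2, 6, 11, 13, 26, 28, 29} — 7 values for 7 variables — and 29 appears only in U's list, so U = 29.
The 6 still-open variables draw from only 6 values {2, 6, 11, 13, 26, 28}, so each is used; only T can be 28, hence T = 28.
The 5 still-open variables together cover exactly {2, 6, 11, 13, 26} — 5 values for 5 variables — and 11 appears only in V's list, so V = 11.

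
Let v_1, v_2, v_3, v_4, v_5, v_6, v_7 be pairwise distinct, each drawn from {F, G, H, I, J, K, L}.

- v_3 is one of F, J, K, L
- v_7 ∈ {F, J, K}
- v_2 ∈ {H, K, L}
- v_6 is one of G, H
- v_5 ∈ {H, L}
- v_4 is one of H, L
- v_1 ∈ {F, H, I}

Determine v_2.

K

The 7 variables together cover exactly {F, G, H, I, J, K, L} — 7 values for 7 variables — and G appears only in v_6's list, so v_6 = G.
Among the 6 still-open variables, I fits only v_1 (and all 6 values in {F, H, I, J, K, L} must be used), so v_1 = I.
The 2 variables v_4 and v_5 are confined to {H, L}, which locks those values in; drop them from v_2, v_3.
So v_2 = K.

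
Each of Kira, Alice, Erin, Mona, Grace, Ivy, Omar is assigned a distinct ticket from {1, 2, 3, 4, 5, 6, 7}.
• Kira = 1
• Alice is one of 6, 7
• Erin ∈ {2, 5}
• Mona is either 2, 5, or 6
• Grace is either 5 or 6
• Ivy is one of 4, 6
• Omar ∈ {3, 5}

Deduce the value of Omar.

Kira's domain is down to {1}, so Kira = 1.
Among the 6 still-open variables, 3 fits only Omar (and all 6 values in {2, 3, 4, 5, 6, 7} must be used), so Omar = 3.

3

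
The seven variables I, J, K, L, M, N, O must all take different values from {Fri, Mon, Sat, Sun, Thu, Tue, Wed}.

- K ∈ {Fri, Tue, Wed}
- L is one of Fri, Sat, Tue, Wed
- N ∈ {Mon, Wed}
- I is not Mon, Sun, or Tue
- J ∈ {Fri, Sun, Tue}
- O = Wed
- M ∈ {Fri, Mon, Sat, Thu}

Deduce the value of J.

Sun

O's domain is down to {Wed}, so O = Wed. Remove Wed from I, K, L, N.
N has just one choice, so N = Mon. Remove Mon from M.
Among the 5 still-open variables, Sun fits only J (and all 5 values in {Fri, Sat, Sun, Thu, Tue} must be used), so J = Sun.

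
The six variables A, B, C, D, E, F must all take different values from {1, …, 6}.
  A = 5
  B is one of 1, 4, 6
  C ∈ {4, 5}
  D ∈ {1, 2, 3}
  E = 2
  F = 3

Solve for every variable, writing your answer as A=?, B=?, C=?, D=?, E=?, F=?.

A=5, B=6, C=4, D=1, E=2, F=3

A has just one choice, so A = 5. So C can't be 5.
C must be 4 (only option left). Strike 4 from B.
That leaves E = 2. So D can't be 2.
F's domain is down to {3}, so F = 3. So D can't be 3.
D has just one choice, so D = 1. Eliminate 1 elsewhere: B.
B must be 6 (only option left).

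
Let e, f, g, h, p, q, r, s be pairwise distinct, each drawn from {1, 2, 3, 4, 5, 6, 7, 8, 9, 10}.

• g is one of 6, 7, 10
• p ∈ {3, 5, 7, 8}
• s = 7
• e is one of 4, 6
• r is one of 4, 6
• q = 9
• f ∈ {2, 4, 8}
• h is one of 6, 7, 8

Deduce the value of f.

q's domain is down to {9}, so q = 9.
s's domain is down to {7}, so s = 7. Strike 7 from g, h, p.
e and r share exactly the 2 values {4, 6}; by pigeonhole those values go to them, so strike 4, 6 from f, g, h.
That leaves g = 10.
h must be 8 (only option left). Remove 8 from f, p.
So f = 2.

2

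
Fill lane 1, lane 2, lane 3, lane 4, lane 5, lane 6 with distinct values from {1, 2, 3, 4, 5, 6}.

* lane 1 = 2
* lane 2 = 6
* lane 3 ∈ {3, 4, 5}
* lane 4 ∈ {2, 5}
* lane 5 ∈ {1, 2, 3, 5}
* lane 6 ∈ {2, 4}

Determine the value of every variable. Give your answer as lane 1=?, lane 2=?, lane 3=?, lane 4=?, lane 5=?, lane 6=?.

lane 1=2, lane 2=6, lane 3=3, lane 4=5, lane 5=1, lane 6=4

lane 1 has just one choice, so lane 1 = 2. Strike 2 from lane 4, lane 5, lane 6.
lane 2's domain is down to {6}, so lane 2 = 6.
lane 4 has just one choice, so lane 4 = 5. Strike 5 from lane 3, lane 5.
That leaves lane 6 = 4. Strike 4 from lane 3.
That leaves lane 3 = 3. Eliminate 3 elsewhere: lane 5.
lane 5 has just one choice, so lane 5 = 1.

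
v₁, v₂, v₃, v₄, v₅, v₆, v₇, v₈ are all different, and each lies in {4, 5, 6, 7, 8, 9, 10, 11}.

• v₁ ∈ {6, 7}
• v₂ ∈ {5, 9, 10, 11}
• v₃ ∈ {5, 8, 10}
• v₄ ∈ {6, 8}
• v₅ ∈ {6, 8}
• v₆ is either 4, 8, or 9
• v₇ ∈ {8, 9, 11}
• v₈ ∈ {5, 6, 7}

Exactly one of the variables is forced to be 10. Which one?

The 8 variables draw from only 8 values {4, 5, 6, 7, 8, 9, 10, 11}, so each is used; only v₆ can be 4, hence v₆ = 4.
v₄ and v₅ share exactly the 2 values {6, 8}; by pigeonhole those values go to them, so strike 6, 8 from v₁, v₃, v₇, v₈.
That leaves v₁ = 7. Strike 7 from v₈.
That leaves v₈ = 5. Strike 5 from v₂, v₃.
So 10 goes to v₃.

v₃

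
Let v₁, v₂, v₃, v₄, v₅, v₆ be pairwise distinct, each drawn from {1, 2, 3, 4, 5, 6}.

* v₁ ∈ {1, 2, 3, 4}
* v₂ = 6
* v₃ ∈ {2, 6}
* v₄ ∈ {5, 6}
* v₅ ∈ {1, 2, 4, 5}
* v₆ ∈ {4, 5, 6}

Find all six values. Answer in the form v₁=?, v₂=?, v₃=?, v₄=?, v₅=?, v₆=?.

v₁=3, v₂=6, v₃=2, v₄=5, v₅=1, v₆=4

v₂ has just one choice, so v₂ = 6. Eliminate 6 elsewhere: v₃, v₄, v₆.
That leaves v₃ = 2. Eliminate 2 elsewhere: v₁, v₅.
v₄ has just one choice, so v₄ = 5. So v₅, v₆ can't be 5.
v₆ must be 4 (only option left). So v₁, v₅ can't be 4.
v₅ must be 1 (only option left). Remove 1 from v₁.
v₁'s domain is down to {3}, so v₁ = 3.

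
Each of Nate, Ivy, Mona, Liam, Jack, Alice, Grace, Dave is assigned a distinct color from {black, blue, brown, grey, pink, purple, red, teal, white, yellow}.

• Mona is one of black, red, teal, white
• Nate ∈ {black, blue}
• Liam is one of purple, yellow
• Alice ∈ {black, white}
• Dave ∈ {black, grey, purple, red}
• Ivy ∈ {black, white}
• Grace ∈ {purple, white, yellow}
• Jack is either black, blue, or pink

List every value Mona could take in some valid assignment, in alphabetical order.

Ivy and Alice between them cover only {black, white} — a naked pair. Remove those values from Nate, Mona, Jack, Grace, Dave.
Nate's domain is down to {blue}, so Nate = blue. Remove blue from Jack.
Jack has just one choice, so Jack = pink.
Liam and Grace between them cover only {purple, yellow} — a naked pair. Remove those values from Dave.
No further eliminations apply; Mona can still be any of red, teal.

red, teal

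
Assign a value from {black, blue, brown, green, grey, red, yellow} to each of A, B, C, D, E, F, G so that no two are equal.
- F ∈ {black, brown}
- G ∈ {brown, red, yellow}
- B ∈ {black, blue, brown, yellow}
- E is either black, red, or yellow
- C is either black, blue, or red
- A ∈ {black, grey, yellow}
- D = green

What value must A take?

grey

D's domain is down to {green}, so D = green.
Among the 6 still-open variables, grey fits only A (and all 6 values in {black, blue, brown, grey, red, yellow} must be used), so A = grey.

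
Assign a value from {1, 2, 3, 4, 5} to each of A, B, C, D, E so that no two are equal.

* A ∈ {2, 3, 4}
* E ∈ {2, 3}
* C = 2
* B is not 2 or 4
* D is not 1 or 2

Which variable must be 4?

A

C has just one choice, so C = 2. Strike 2 from A, E.
E's domain is down to {3}, so E = 3. Strike 3 from A, B, D.
So 4 goes to A.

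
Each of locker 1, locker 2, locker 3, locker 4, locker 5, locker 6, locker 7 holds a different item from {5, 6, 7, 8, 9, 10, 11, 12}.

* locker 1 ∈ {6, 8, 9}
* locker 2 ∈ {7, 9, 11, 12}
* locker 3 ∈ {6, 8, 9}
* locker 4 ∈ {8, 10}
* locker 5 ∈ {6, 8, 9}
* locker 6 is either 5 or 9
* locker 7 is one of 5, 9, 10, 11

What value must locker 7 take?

11

locker 1, locker 3, locker 5 between them cover only {6, 8, 9} — a naked triple. Remove those values from locker 2, locker 4, locker 6, locker 7.
That leaves locker 4 = 10. So locker 7 can't be 10.
locker 6's domain is down to {5}, so locker 6 = 5. Eliminate 5 elsewhere: locker 7.
So locker 7 = 11.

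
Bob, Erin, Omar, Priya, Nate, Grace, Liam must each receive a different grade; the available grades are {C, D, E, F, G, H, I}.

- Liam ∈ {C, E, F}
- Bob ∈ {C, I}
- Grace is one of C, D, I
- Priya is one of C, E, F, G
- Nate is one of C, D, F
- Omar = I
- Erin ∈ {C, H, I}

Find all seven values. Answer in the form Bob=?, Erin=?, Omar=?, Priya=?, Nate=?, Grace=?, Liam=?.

Bob=C, Erin=H, Omar=I, Priya=G, Nate=F, Grace=D, Liam=E

Omar's domain is down to {I}, so Omar = I. Eliminate I elsewhere: Bob, Erin, Grace.
That leaves Bob = C. Strike C from Erin, Priya, Nate, Grace, Liam.
Erin has just one choice, so Erin = H.
Grace must be D (only option left). So Nate can't be D.
Nate must be F (only option left). Strike F from Priya, Liam.
Liam must be E (only option left). So Priya can't be E.
That leaves Priya = G.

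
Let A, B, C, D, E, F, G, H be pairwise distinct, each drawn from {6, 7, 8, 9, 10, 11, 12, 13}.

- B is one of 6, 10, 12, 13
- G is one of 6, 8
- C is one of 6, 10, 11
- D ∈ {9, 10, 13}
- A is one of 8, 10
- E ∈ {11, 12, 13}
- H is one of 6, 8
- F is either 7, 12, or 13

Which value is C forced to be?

11

The 8 variables draw from only 8 values {6, 7, 8, 9, 10, 11, 12, 13}, so each is used; only F can be 7, hence F = 7.
The 7 still-open variables draw from only 7 values {6, 8, 9, 10, 11, 12, 13}, so each is used; only D can be 9, hence D = 9.
G and H between them cover only {6, 8} — a naked pair. Remove those values from A, B, C.
That leaves A = 10. Remove 10 from B, C.
So C = 11.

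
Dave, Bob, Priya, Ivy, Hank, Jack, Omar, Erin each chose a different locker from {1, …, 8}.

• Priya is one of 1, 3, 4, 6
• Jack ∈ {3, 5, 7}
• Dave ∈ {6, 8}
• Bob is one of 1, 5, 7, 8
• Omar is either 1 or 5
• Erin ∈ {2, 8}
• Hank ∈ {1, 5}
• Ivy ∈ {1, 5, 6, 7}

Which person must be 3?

The 8 variables draw from only 8 values {1, 2, 3, 4, 5, 6, 7, 8}, so each is used; only Erin can be 2, hence Erin = 2.
The 7 still-open variables together cover exactly {1, 3, 4, 5, 6, 7, 8} — 7 values for 7 variables — and 4 appears only in Priya's list, so Priya = 4.
The 6 still-open variables draw from only 6 values {1, 3, 5, 6, 7, 8}, so each is used; only Jack can be 3, hence Jack = 3.

Jack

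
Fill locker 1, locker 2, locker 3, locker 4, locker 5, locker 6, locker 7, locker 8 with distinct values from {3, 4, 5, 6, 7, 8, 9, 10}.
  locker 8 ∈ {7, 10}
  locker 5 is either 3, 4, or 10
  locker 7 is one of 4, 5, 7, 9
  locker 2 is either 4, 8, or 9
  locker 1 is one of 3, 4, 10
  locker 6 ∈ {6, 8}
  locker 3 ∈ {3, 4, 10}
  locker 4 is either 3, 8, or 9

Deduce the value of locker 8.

The 8 variables together cover exactly {3, 4, 5, 6, 7, 8, 9, 10} — 8 values for 8 variables — and 5 appears only in locker 7's list, so locker 7 = 5.
Among the 7 still-open variables, 6 fits only locker 6 (and all 7 values in {3, 4, 6, 7, 8, 9, 10} must be used), so locker 6 = 6.
The 6 still-open variables together cover exactly {3, 4, 7, 8, 9, 10} — 6 values for 6 variables — and 7 appears only in locker 8's list, so locker 8 = 7.

7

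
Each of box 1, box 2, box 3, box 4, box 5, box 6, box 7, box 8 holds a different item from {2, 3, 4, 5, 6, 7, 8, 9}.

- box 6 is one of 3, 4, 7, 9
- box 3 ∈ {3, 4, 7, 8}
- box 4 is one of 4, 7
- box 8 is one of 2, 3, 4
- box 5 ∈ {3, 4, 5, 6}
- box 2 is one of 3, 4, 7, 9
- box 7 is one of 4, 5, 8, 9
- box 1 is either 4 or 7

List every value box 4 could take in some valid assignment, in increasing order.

The 8 variables together cover exactly {2, 3, 4, 5, 6, 7, 8, 9} — 8 values for 8 variables — and 2 appears only in box 8's list, so box 8 = 2.
The 7 still-open variables draw from only 7 values {3, 4, 5, 6, 7, 8, 9}, so each is used; only box 5 can be 6, hence box 5 = 6.
The 6 still-open variables together cover exactly {3, 4, 5, 7, 8, 9} — 6 values for 6 variables — and 5 appears only in box 7's list, so box 7 = 5.
Among the 5 still-open variables, 8 fits only box 3 (and all 5 values in {3, 4, 7, 8, 9} must be used), so box 3 = 8.
box 1 and box 4 share exactly the 2 values {4, 7}; by pigeonhole those values go to them, so strike 4, 7 from box 2, box 6.
No further eliminations apply; box 4 can still be any of 4, 7.

4, 7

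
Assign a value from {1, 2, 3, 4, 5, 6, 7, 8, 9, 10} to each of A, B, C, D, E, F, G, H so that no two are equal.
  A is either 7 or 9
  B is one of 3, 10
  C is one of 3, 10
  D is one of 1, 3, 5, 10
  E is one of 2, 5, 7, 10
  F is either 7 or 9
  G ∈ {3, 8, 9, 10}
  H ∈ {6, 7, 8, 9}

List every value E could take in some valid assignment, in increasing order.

A and F share exactly the 2 values {7, 9}; by pigeonhole those values go to them, so strike 7, 9 from E, G, H.
The 2 variables B and C are confined to {3, 10}, which locks those values in; drop them from D, E, G.
G must be 8 (only option left). Strike 8 from H.
H's domain is down to {6}, so H = 6.
No further eliminations apply; E can still be any of 2, 5.

2, 5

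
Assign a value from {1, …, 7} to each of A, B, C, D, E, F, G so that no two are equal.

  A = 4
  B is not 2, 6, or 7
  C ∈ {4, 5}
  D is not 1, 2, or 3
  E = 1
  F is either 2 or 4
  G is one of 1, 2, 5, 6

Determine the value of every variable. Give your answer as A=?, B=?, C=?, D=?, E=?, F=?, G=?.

A=4, B=3, C=5, D=7, E=1, F=2, G=6

A's domain is down to {4}, so A = 4. Remove 4 from B, C, D, F.
C's domain is down to {5}, so C = 5. Strike 5 from B, D, G.
That leaves E = 1. Remove 1 from B, G.
F must be 2 (only option left). So G can't be 2.
G's domain is down to {6}, so G = 6. Remove 6 from D.
B must be 3 (only option left).
D has just one choice, so D = 7.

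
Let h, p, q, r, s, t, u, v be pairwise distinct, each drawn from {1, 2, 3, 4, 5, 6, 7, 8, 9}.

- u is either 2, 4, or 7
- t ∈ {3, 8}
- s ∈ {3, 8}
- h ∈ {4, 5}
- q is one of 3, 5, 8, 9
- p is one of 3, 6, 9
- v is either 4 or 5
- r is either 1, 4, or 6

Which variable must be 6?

h and v share exactly the 2 values {4, 5}; by pigeonhole those values go to them, so strike 4, 5 from q, r, u.
s and t between them cover only {3, 8} — a naked pair. Remove those values from p, q.
q's domain is down to {9}, so q = 9. Remove 9 from p.
So 6 goes to p.

p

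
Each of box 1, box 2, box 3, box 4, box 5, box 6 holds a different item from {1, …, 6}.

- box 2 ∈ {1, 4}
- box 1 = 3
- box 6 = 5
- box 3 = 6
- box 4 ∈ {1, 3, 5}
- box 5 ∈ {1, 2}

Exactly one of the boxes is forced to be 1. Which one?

box 4

box 1 has just one choice, so box 1 = 3. Eliminate 3 elsewhere: box 4.
That leaves box 3 = 6.
box 6's domain is down to {5}, so box 6 = 5. Eliminate 5 elsewhere: box 4.
So 1 goes to box 4.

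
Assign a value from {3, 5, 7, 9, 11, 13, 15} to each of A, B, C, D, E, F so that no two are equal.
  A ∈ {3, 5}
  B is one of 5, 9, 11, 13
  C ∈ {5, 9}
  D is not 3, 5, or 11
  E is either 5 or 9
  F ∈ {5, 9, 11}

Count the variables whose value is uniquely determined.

C and E between them cover only {5, 9} — a naked pair. Remove those values from A, B, D, F.
That leaves A = 3.
F's domain is down to {11}, so F = 11. Remove 11 from B.
B's domain is down to {13}, so B = 13. So D can't be 13.
Determined: A=3, B=13, F=11. The other variables each still have more than one consistent value. That makes 3.

3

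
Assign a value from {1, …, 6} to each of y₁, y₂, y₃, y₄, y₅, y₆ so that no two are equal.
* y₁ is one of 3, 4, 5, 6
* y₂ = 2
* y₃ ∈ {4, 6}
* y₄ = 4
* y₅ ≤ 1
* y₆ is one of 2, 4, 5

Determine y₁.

y₂ must be 2 (only option left). So y₆ can't be 2.
That leaves y₄ = 4. Eliminate 4 elsewhere: y₁, y₃, y₆.
That leaves y₅ = 1.
y₆ has just one choice, so y₆ = 5. Eliminate 5 elsewhere: y₁.
y₃'s domain is down to {6}, so y₃ = 6. So y₁ can't be 6.
So y₁ = 3.

3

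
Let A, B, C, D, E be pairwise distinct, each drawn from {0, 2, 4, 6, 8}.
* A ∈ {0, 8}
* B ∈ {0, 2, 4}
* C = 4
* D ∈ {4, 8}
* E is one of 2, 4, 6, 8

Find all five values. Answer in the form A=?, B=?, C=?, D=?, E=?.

C has just one choice, so C = 4. So B, D, E can't be 4.
That leaves D = 8. So A, E can't be 8.
A's domain is down to {0}, so A = 0. Strike 0 from B.
That leaves B = 2. Remove 2 from E.
E's domain is down to {6}, so E = 6.

A=0, B=2, C=4, D=8, E=6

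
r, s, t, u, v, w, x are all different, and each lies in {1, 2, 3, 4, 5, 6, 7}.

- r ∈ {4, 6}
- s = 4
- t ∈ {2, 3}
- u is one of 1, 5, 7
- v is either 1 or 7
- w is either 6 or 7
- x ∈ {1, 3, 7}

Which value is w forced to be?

s has just one choice, so s = 4. Strike 4 from r.
That leaves r = 6. Eliminate 6 elsewhere: w.
So w = 7.

7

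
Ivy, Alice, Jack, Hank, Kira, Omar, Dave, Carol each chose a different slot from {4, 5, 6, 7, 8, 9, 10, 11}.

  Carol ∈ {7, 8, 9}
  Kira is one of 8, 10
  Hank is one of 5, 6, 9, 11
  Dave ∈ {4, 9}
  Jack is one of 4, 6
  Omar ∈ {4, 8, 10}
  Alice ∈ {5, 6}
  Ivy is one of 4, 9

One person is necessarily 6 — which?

The 8 variables together cover exactly {4, 5, 6, 7, 8, 9, 10, 11} — 8 values for 8 variables — and 7 appears only in Carol's list, so Carol = 7.
Among the 7 still-open variables, 11 fits only Hank (and all 7 values in {4, 5, 6, 8, 9, 10, 11} must be used), so Hank = 11.
Among the 6 still-open variables, 5 fits only Alice (and all 6 values in {4, 5, 6, 8, 9, 10} must be used), so Alice = 5.
The 5 still-open variables draw from only 5 values {4, 6, 8, 9, 10}, so each is used; only Jack can be 6, hence Jack = 6.

Jack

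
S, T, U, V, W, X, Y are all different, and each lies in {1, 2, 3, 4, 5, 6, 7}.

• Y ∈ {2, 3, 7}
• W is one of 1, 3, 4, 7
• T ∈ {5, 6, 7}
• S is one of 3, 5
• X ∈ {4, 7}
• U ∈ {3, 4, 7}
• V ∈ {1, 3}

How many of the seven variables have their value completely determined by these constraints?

Among the 7 variables, 2 fits only Y (and all 7 values in {1, 2, 3, 4, 5, 6, 7} must be used), so Y = 2.
Among the 6 still-open variables, 6 fits only T (and all 6 values in {1, 3, 4, 5, 6, 7} must be used), so T = 6.
Among the 5 still-open variables, 5 fits only S (and all 5 values in {1, 3, 4, 5, 7} must be used), so S = 5.
Determined: S=5, T=6, Y=2. The other variables each still have more than one consistent value. That makes 3.

3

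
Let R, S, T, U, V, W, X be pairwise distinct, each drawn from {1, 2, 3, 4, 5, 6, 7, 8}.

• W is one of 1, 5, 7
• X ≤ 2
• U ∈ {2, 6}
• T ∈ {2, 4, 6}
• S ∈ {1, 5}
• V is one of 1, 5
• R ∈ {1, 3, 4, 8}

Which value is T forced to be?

The 2 variables S and V are confined to {1, 5}, which locks those values in; drop them from R, W, X.
W's domain is down to {7}, so W = 7.
X must be 2 (only option left). Strike 2 from T, U.
That leaves U = 6. Remove 6 from T.
So T = 4.

4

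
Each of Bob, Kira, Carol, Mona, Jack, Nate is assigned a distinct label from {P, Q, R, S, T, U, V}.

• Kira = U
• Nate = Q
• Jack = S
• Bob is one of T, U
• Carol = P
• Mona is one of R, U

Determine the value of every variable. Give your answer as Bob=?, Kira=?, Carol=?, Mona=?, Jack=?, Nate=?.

Kira's domain is down to {U}, so Kira = U. Eliminate U elsewhere: Bob, Mona.
That leaves Carol = P.
That leaves Mona = R.
Jack must be S (only option left).
Nate's domain is down to {Q}, so Nate = Q.
Bob has just one choice, so Bob = T.

Bob=T, Kira=U, Carol=P, Mona=R, Jack=S, Nate=Q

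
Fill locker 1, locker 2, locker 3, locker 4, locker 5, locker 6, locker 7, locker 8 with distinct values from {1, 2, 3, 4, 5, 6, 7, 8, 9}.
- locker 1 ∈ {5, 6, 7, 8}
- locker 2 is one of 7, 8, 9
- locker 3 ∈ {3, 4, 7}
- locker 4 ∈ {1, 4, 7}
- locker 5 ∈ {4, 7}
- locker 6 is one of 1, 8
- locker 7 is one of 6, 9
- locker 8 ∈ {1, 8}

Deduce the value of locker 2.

9

The 8 variables together cover exactly {1, 3, 4, 5, 6, 7, 8, 9} — 8 values for 8 variables — and 3 appears only in locker 3's list, so locker 3 = 3.
The 7 still-open variables draw from only 7 values {1, 4, 5, 6, 7, 8, 9}, so each is used; only locker 1 can be 5, hence locker 1 = 5.
The 6 still-open variables draw from only 6 values {1, 4, 6, 7, 8, 9}, so each is used; only locker 7 can be 6, hence locker 7 = 6.
The 5 still-open variables together cover exactly {1, 4, 7, 8, 9} — 5 values for 5 variables — and 9 appears only in locker 2's list, so locker 2 = 9.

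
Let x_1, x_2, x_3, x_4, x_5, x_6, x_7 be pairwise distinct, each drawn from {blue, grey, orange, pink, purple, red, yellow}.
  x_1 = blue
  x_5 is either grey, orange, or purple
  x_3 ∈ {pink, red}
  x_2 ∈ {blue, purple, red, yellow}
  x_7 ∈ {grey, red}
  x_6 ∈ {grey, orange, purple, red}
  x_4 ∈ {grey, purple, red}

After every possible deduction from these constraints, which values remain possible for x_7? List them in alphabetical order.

grey, red

x_1's domain is down to {blue}, so x_1 = blue. Remove blue from x_2.
The 6 still-open variables together cover exactly {grey, orange, pink, purple, red, yellow} — 6 values for 6 variables — and pink appears only in x_3's list, so x_3 = pink.
Among the 5 still-open variables, yellow fits only x_2 (and all 5 values in {grey, orange, purple, red, yellow} must be used), so x_2 = yellow.
No further eliminations apply; x_7 can still be any of grey, red.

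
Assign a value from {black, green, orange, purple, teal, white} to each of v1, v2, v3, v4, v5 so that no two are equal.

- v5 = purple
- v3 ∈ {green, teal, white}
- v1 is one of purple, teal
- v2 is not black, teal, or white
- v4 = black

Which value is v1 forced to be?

teal

v4 has just one choice, so v4 = black.
v5 has just one choice, so v5 = purple. Eliminate purple elsewhere: v1, v2.
So v1 = teal.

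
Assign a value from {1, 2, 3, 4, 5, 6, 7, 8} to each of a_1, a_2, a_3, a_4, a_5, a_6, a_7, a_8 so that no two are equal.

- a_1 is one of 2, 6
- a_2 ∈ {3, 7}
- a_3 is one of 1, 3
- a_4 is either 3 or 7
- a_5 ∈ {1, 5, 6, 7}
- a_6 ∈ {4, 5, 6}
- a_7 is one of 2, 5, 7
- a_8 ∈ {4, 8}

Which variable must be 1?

a_3

The 8 variables together cover exactly {1, 2, 3, 4, 5, 6, 7, 8} — 8 values for 8 variables — and 8 appears only in a_8's list, so a_8 = 8.
The 7 still-open variables draw from only 7 values {1, 2, 3, 4, 5, 6, 7}, so each is used; only a_6 can be 4, hence a_6 = 4.
The 2 variables a_2 and a_4 are confined to {3, 7}, which locks those values in; drop them from a_3, a_5, a_7.
So 1 goes to a_3.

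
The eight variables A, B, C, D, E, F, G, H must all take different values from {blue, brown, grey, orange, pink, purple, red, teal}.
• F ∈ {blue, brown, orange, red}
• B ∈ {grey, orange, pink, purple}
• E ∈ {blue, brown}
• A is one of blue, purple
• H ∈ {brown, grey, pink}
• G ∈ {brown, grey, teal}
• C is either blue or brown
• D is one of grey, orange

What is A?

purple

The 8 variables draw from only 8 values {blue, brown, grey, orange, pink, purple, red, teal}, so each is used; only F can be red, hence F = red.
The 7 still-open variables draw from only 7 values {blue, brown, grey, orange, pink, purple, teal}, so each is used; only G can be teal, hence G = teal.
C and E share exactly the 2 values {blue, brown}; by pigeonhole those values go to them, so strike blue, brown from A, H.
So A = purple.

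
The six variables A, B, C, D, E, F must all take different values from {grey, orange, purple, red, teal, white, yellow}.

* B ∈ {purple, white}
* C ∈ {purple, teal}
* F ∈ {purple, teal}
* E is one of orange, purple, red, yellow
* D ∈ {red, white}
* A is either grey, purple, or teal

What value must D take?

C and F between them cover only {purple, teal} — a naked pair. Remove those values from A, B, E.
A's domain is down to {grey}, so A = grey.
B has just one choice, so B = white. Eliminate white elsewhere: D.
So D = red.

red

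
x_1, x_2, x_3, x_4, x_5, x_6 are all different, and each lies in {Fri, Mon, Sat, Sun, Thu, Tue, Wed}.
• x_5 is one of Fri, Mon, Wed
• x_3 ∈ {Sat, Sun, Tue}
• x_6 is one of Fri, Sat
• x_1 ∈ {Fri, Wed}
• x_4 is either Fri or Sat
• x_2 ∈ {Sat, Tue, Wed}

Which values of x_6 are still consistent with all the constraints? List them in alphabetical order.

Fri, Sat

The 6 variables together cover exactly {Fri, Mon, Sat, Sun, Tue, Wed} — 6 values for 6 variables — and Mon appears only in x_5's list, so x_5 = Mon.
The 5 still-open variables together cover exactly {Fri, Sat, Sun, Tue, Wed} — 5 values for 5 variables — and Sun appears only in x_3's list, so x_3 = Sun.
Among the 4 still-open variables, Tue fits only x_2 (and all 4 values in {Fri, Sat, Tue, Wed} must be used), so x_2 = Tue.
The 3 still-open variables together cover exactly {Fri, Sat, Wed} — 3 values for 3 variables — and Wed appears only in x_1's list, so x_1 = Wed.
No further eliminations apply; x_6 can still be any of Fri, Sat.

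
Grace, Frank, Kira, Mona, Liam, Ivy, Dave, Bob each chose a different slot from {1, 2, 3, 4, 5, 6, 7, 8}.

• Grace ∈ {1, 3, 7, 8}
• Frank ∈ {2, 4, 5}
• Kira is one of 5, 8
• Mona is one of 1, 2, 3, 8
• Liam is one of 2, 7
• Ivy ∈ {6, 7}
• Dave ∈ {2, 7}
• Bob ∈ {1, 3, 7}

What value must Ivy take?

Among the 8 variables, 4 fits only Frank (and all 8 values in {1, 2, 3, 4, 5, 6, 7, 8} must be used), so Frank = 4.
Among the 7 still-open variables, 5 fits only Kira (and all 7 values in {1, 2, 3, 5, 6, 7, 8} must be used), so Kira = 5.
Among the 6 still-open variables, 6 fits only Ivy (and all 6 values in {1, 2, 3, 6, 7, 8} must be used), so Ivy = 6.

6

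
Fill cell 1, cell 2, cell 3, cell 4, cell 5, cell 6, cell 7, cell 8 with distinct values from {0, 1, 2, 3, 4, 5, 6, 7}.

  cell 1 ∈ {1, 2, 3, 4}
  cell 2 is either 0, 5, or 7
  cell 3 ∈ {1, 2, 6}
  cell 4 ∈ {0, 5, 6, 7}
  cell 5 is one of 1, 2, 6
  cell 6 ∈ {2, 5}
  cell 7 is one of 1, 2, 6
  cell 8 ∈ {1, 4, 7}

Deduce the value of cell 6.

The 8 variables together cover exactly {0, 1, 2, 3, 4, 5, 6, 7} — 8 values for 8 variables — and 3 appears only in cell 1's list, so cell 1 = 3.
Among the 7 still-open variables, 4 fits only cell 8 (and all 7 values in {0, 1, 2, 4, 5, 6, 7} must be used), so cell 8 = 4.
The 3 variables cell 3, cell 5, cell 7 are confined to {1, 2, 6}, which locks those values in; drop them from cell 4, cell 6.
So cell 6 = 5.

5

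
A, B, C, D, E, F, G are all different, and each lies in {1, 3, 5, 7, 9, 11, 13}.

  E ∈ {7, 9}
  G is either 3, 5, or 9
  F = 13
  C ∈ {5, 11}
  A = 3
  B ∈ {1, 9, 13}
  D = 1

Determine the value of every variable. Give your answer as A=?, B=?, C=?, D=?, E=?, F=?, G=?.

A=3, B=9, C=11, D=1, E=7, F=13, G=5

A has just one choice, so A = 3. Eliminate 3 elsewhere: G.
D's domain is down to {1}, so D = 1. Strike 1 from B.
F must be 13 (only option left). Strike 13 from B.
B's domain is down to {9}, so B = 9. Eliminate 9 elsewhere: E, G.
E has just one choice, so E = 7.
That leaves G = 5. Strike 5 from C.
C must be 11 (only option left).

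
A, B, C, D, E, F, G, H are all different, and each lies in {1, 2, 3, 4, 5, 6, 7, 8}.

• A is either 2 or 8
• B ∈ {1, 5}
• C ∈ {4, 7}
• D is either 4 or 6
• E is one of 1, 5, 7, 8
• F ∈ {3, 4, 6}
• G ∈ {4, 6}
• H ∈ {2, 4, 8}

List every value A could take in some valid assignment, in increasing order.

The 8 variables draw from only 8 values {1, 2, 3, 4, 5, 6, 7, 8}, so each is used; only F can be 3, hence F = 3.
D and G share exactly the 2 values {4, 6}; by pigeonhole those values go to them, so strike 4, 6 from C, H.
That leaves C = 7. Eliminate 7 elsewhere: E.
The 2 variables A and H are confined to {2, 8}, which locks those values in; drop them from E.
No further eliminations apply; A can still be any of 2, 8.

2, 8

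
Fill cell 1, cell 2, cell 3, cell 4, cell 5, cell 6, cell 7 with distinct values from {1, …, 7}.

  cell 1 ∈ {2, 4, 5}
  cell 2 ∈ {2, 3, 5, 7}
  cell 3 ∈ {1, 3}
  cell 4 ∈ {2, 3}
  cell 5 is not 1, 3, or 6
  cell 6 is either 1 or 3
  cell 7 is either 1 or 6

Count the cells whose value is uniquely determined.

Among the 7 variables, 6 fits only cell 7 (and all 7 values in {1, 2, 3, 4, 5, 6, 7} must be used), so cell 7 = 6.
cell 3 and cell 6 between them cover only {1, 3} — a naked pair. Remove those values from cell 2, cell 4.
cell 4's domain is down to {2}, so cell 4 = 2. Strike 2 from cell 1, cell 2, cell 5.
Determined: cell 4=2, cell 7=6. The other cells each still have more than one consistent value. That makes 2.

2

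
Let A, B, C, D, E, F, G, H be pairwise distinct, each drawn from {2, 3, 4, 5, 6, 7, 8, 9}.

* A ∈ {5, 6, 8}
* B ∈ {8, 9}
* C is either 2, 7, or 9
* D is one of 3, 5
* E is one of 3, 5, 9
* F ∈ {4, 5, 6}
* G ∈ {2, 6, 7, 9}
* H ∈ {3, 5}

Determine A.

The 8 variables together cover exactly {2, 3, 4, 5, 6, 7, 8, 9} — 8 values for 8 variables — and 4 appears only in F's list, so F = 4.
D and H between them cover only {3, 5} — a naked pair. Remove those values from A, E.
E has just one choice, so E = 9. So B, C, G can't be 9.
B must be 8 (only option left). So A can't be 8.
So A = 6.

6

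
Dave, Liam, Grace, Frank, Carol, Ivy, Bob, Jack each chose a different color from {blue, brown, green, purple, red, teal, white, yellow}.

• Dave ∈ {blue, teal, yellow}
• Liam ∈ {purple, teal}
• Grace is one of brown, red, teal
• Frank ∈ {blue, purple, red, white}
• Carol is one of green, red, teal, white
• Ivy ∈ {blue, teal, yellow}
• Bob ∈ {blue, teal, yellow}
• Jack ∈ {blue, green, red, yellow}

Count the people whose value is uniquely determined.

The 8 variables together cover exactly {blue, brown, green, purple, red, teal, white, yellow} — 8 values for 8 variables — and brown appears only in Grace's list, so Grace = brown.
The 3 variables Dave, Ivy, Bob are confined to {blue, teal, yellow}, which locks those values in; drop them from Liam, Frank, Carol, Jack.
Liam's domain is down to {purple}, so Liam = purple. So Frank can't be purple.
Determined: Liam=purple, Grace=brown. The other people each still have more than one consistent value. That makes 2.

2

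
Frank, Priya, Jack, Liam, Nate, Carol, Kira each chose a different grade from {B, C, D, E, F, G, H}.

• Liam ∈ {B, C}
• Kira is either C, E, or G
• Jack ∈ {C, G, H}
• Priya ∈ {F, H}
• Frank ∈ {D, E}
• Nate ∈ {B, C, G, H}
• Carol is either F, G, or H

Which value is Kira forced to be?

The 7 variables together cover exactly {B, C, D, E, F, G, H} — 7 values for 7 variables — and D appears only in Frank's list, so Frank = D.
Among the 6 still-open variables, E fits only Kira (and all 6 values in {B, C, E, F, G, H} must be used), so Kira = E.

E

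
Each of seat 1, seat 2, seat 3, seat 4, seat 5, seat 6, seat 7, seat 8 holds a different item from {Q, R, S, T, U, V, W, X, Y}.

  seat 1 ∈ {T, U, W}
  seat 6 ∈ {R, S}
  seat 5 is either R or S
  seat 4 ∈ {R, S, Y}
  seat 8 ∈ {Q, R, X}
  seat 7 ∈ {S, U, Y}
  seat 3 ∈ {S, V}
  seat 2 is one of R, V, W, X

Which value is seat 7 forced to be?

U

seat 5 and seat 6 between them cover only {R, S} — a naked pair. Remove those values from seat 2, seat 3, seat 4, seat 7, seat 8.
seat 3 has just one choice, so seat 3 = V. Remove V from seat 2.
seat 4 must be Y (only option left). Remove Y from seat 7.
So seat 7 = U.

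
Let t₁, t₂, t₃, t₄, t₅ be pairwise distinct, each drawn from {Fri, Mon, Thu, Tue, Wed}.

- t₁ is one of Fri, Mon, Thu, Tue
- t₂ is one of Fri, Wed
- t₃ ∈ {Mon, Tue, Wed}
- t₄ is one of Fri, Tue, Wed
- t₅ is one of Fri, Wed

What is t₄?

Tue

Among the 5 variables, Thu fits only t₁ (and all 5 values in {Fri, Mon, Thu, Tue, Wed} must be used), so t₁ = Thu.
Among the 4 still-open variables, Mon fits only t₃ (and all 4 values in {Fri, Mon, Tue, Wed} must be used), so t₃ = Mon.
Among the 3 still-open variables, Tue fits only t₄ (and all 3 values in {Fri, Tue, Wed} must be used), so t₄ = Tue.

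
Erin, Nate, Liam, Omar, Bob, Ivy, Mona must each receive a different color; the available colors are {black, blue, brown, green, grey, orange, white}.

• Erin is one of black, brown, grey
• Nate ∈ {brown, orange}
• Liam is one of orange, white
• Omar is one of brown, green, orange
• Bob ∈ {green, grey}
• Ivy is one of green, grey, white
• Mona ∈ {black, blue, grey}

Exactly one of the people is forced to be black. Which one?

Erin

The 7 variables draw from only 7 values {black, blue, brown, green, grey, orange, white}, so each is used; only Mona can be blue, hence Mona = blue.
The 6 still-open variables draw from only 6 values {black, brown, green, grey, orange, white}, so each is used; only Erin can be black, hence Erin = black.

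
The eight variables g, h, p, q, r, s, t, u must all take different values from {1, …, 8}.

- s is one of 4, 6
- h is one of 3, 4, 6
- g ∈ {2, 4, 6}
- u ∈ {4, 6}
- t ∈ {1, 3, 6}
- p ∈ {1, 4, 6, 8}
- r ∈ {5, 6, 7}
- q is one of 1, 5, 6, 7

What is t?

Among the 8 variables, 2 fits only g (and all 8 values in {1, 2, 3, 4, 5, 6, 7, 8} must be used), so g = 2.
The 7 still-open variables draw from only 7 values {1, 3, 4, 5, 6, 7, 8}, so each is used; only p can be 8, hence p = 8.
The 2 variables s and u are confined to {4, 6}, which locks those values in; drop them from h, q, r, t.
That leaves h = 3. Strike 3 from t.
So t = 1.

1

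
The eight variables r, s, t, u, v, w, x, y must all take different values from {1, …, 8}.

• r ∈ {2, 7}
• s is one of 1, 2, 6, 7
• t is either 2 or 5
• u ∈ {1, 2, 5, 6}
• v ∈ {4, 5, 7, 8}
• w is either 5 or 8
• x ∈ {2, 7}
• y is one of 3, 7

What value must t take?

5

The 8 variables together cover exactly {1, 2, 3, 4, 5, 6, 7, 8} — 8 values for 8 variables — and 3 appears only in y's list, so y = 3.
The 7 still-open variables draw from only 7 values {1, 2, 4, 5, 6, 7, 8}, so each is used; only v can be 4, hence v = 4.
Among the 6 still-open variables, 8 fits only w (and all 6 values in {1, 2, 5, 6, 7, 8} must be used), so w = 8.
r and x between them cover only {2, 7} — a naked pair. Remove those values from s, t, u.
So t = 5.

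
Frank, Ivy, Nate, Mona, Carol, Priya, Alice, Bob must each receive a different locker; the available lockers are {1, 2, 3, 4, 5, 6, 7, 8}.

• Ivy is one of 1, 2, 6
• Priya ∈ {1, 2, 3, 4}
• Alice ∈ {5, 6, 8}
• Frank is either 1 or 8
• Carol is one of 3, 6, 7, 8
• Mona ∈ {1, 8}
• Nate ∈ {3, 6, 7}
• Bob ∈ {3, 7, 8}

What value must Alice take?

Among the 8 variables, 4 fits only Priya (and all 8 values in {1, 2, 3, 4, 5, 6, 7, 8} must be used), so Priya = 4.
The 7 still-open variables together cover exactly {1, 2, 3, 5, 6, 7, 8} — 7 values for 7 variables — and 2 appears only in Ivy's list, so Ivy = 2.
The 6 still-open variables together cover exactly {1, 3, 5, 6, 7, 8} — 6 values for 6 variables — and 5 appears only in Alice's list, so Alice = 5.

5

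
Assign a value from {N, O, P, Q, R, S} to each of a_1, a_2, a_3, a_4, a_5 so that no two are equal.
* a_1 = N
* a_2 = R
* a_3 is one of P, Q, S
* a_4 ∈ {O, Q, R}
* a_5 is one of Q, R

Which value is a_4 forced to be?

a_1 must be N (only option left).
a_2 has just one choice, so a_2 = R. Eliminate R elsewhere: a_4, a_5.
That leaves a_5 = Q. So a_3, a_4 can't be Q.
So a_4 = O.

O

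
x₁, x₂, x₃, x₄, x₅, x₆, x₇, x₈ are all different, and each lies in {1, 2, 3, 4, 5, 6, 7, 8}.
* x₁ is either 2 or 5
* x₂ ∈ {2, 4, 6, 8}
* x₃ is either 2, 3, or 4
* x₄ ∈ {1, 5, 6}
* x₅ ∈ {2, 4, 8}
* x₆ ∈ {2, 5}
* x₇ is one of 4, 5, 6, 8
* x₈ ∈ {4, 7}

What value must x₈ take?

The 8 variables together cover exactly {1, 2, 3, 4, 5, 6, 7, 8} — 8 values for 8 variables — and 1 appears only in x₄'s list, so x₄ = 1.
The 7 still-open variables together cover exactly {2, 3, 4, 5, 6, 7, 8} — 7 values for 7 variables — and 3 appears only in x₃'s list, so x₃ = 3.
Among the 6 still-open variables, 7 fits only x₈ (and all 6 values in {2, 4, 5, 6, 7, 8} must be used), so x₈ = 7.

7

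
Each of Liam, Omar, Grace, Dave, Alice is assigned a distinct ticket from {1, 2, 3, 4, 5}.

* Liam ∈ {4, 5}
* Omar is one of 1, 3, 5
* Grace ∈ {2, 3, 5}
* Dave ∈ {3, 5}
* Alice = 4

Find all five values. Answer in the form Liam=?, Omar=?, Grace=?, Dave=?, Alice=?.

Alice has just one choice, so Alice = 4. Remove 4 from Liam.
Liam has just one choice, so Liam = 5. Remove 5 from Omar, Grace, Dave.
Dave must be 3 (only option left). So Omar, Grace can't be 3.
Omar's domain is down to {1}, so Omar = 1.
Grace's domain is down to {2}, so Grace = 2.

Liam=5, Omar=1, Grace=2, Dave=3, Alice=4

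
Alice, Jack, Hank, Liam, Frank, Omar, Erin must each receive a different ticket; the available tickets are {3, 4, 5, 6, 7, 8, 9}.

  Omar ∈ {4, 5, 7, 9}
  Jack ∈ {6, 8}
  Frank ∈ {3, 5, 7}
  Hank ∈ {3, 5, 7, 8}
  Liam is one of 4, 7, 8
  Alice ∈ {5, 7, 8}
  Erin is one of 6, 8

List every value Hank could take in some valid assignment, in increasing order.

3, 5, 7

The 7 variables draw from only 7 values {3, 4, 5, 6, 7, 8, 9}, so each is used; only Omar can be 9, hence Omar = 9.
Among the 6 still-open variables, 4 fits only Liam (and all 6 values in {3, 4, 5, 6, 7, 8} must be used), so Liam = 4.
The 2 variables Jack and Erin are confined to {6, 8}, which locks those values in; drop them from Alice, Hank.
No further eliminations apply; Hank can still be any of 3, 5, 7.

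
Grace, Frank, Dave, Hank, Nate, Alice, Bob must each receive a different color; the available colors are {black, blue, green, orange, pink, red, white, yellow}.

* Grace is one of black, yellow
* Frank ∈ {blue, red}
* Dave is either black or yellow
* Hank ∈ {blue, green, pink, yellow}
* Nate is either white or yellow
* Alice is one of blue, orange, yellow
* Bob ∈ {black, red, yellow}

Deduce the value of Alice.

orange

Grace and Dave between them cover only {black, yellow} — a naked pair. Remove those values from Hank, Nate, Alice, Bob.
That leaves Nate = white.
That leaves Bob = red. Eliminate red elsewhere: Frank.
Frank's domain is down to {blue}, so Frank = blue. Remove blue from Hank, Alice.
So Alice = orange.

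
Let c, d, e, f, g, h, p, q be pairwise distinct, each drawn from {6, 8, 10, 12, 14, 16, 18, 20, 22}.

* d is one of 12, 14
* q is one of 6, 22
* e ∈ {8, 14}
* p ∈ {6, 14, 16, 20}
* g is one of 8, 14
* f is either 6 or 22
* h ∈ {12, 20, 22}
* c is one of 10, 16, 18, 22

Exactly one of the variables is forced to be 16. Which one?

e and g share exactly the 2 values {8, 14}; by pigeonhole those values go to them, so strike 8, 14 from d, p.
That leaves d = 12. So h can't be 12.
f and q share exactly the 2 values {6, 22}; by pigeonhole those values go to them, so strike 6, 22 from c, h, p.
h's domain is down to {20}, so h = 20. Eliminate 20 elsewhere: p.
So 16 goes to p.

p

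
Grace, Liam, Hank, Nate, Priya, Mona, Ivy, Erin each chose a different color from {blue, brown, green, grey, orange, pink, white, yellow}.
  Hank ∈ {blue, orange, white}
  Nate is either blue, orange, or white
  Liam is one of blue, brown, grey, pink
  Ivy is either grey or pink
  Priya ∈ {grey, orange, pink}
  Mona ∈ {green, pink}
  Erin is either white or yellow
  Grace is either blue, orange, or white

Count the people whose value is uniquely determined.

3

The 8 variables together cover exactly {blue, brown, green, grey, orange, pink, white, yellow} — 8 values for 8 variables — and brown appears only in Liam's list, so Liam = brown.
The 7 still-open variables together cover exactly {blue, green, grey, orange, pink, white, yellow} — 7 values for 7 variables — and green appears only in Mona's list, so Mona = green.
Among the 6 still-open variables, yellow fits only Erin (and all 6 values in {blue, grey, orange, pink, white, yellow} must be used), so Erin = yellow.
The 3 variables Grace, Hank, Nate are confined to {blue, orange, white}, which locks those values in; drop them from Priya.
Determined: Liam=brown, Mona=green, Erin=yellow. The other people each still have more than one consistent value. That makes 3.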